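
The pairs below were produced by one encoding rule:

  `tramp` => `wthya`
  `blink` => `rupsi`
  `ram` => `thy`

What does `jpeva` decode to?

toxic

Two steps: reverse the string, then apply a Caesar shift of +7.
Decoding jpeva: shift back: j−7=c, p−7=i, e−7=x, v−7=o, a−7=t → cixot; then reverse → toxic.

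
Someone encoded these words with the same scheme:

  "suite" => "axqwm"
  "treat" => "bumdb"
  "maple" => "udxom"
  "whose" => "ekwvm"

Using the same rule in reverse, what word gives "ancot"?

Shifts by position in suite: pos 0: s→a (+8), pos 1: u→x (+3), pos 2: i→q (+8), pos 3: t→w (+3) — repeating every 2. It's a Vigenère-style cipher with numeric key [8,3]: position i shifts by key[i mod 2].
Decoding ancot: a−8=s, n−3=k, c−8=u, o−3=l, t−8=l.

skull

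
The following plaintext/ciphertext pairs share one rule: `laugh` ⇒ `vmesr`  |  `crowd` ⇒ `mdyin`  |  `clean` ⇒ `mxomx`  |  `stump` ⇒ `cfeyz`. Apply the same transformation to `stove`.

cfyho

It's a Vigenère-style cipher with numeric key [10,12]: position i shifts by key[i mod 2].
On stove: s+10=c, t+12=f, o+10=y, v+12=h, e+10=o.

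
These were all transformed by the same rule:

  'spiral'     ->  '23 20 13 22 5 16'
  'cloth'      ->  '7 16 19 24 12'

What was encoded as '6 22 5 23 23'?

brass

s is letter #19 and maps to 23: an offset of 4. The number is (letter's place in the alphabet, a=1) + 4.
Reversing it on 6 22 5 23 23: 6→(6−4)÷1=2=b, 22→(22−4)÷1=18=r, 5→(5−4)÷1=1=a, 23→(23−4)÷1=19=s, 23→(23−4)÷1=19=s.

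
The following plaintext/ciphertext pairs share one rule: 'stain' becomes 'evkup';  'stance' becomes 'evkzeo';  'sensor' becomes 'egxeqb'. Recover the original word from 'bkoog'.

piece

Shifts by position in stain: pos 0: s→e (+12), pos 1: t→v (+2), pos 2: a→k (+10), pos 3: i→u (+12), pos 4: n→p (+2) — repeating every 3. The shifts repeat in a cycle of length 3: positions 0,1,… shift by +12, +2, +10, then the pattern repeats.
Reversing it on bkoog: b−12=p, k−2=i, o−10=e, o−12=c, g−2=e.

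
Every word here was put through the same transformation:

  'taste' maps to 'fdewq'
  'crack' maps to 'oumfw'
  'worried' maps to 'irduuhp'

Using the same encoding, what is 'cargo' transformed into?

oddja

The shifts repeat in a cycle of length 2: positions 0,1,… shift by +12, +3, then the pattern repeats.
On cargo: c+12=o, a+3=d, r+12=d, g+3=j, o+12=a.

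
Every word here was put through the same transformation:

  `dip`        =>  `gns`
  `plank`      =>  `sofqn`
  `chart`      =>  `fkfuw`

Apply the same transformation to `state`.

The rule splits by letter class: vowels +5, consonants +3.
Applying it to state: s(cons)+3=v, t(cons)+3=w, a(vowel)+5=f, t(cons)+3=w, e(vowel)+5=j.

vwfwj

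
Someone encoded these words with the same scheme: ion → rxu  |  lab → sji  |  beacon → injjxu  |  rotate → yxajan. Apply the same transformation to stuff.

The shift depends on letter class: consonant n→u is +7, but vowel i→r is +9. Two shifts are in play — +9 for a/e/i/o/u, +7 for every other letter.
On stuff: s(cons)+7=z, t(cons)+7=a, u(vowel)+9=d, f(cons)+7=m, f(cons)+7=m.

zadmm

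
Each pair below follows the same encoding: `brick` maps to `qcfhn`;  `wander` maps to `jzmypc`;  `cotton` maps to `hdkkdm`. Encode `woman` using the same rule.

This is an affine cipher: with a=0,…,z=25, each position x becomes (17x+25) mod 26.
Applying it to woman: w(22)→17·22+25≡9=j; o(14)→17·14+25≡3=d; m(12)→17·12+25≡21=v; a(0)→17·0+25≡25=z; n(13)→17·13+25≡12=m (all mod 26).

jdvzm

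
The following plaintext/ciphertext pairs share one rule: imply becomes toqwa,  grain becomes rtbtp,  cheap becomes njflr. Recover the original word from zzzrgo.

oxygen

A repeating key of period 3 is used — shifts +11, +2, +1 over and over.
Undoing it on zzzrgo: z−11=o, z−2=x, z−1=y, r−11=g, g−2=e, o−1=n.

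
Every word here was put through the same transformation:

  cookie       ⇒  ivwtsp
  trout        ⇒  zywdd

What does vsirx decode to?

Letter i (0-indexed) is shifted by i+6, so successive shifts are 6, 7, 8, ….
Decoding vsirx: v−6=p, s−7=l, i−8=a, r−9=i, x−10=n.

plain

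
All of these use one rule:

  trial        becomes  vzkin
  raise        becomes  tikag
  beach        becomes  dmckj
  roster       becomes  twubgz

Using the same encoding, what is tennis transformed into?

vmpvka

Shifts by position in trial: pos 0: t→v (+2), pos 1: r→z (+8), pos 2: i→k (+2), pos 3: a→i (+8) — repeating every 2. The shifts repeat in a cycle of length 2: positions 0,1,… shift by +2, +8, then the pattern repeats.
For tennis: t+2=v, e+8=m, n+2=p, n+8=v, i+2=k, s+8=a.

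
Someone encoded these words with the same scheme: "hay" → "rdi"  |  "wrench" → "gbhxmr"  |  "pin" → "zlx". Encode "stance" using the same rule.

cddxmh

The rule splits by letter class: vowels +3, consonants +10.
On stance: s(cons)+10=c, t(cons)+10=d, a(vowel)+3=d, n(cons)+10=x, c(cons)+10=m, e(vowel)+3=h.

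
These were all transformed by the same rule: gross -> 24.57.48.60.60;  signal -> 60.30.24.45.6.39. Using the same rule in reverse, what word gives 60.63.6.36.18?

stake

g(#7)→24 and r(#18)→57: differences scale by 3, so n = 3·pos + 3. Each letter becomes 3×(its alphabet position, a=1..z=26) + 3.
Undoing it on 60.63.6.36.18: 60→(60−3)÷3=19=s, 63→(63−3)÷3=20=t, 6→(6−3)÷3=1=a, 36→(36−3)÷3=11=k, 18→(18−3)÷3=5=e.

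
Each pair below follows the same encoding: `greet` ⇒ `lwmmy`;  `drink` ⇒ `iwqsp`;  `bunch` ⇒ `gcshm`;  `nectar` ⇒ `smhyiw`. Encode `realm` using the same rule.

wmiqr

The shift depends on letter class: consonant g→l is +5, but vowel e→m is +8. Two shifts are in play — +8 for a/e/i/o/u, +5 for every other letter.
On realm: r(cons)+5=w, e(vowel)+8=m, a(vowel)+8=i, l(cons)+5=q, m(cons)+5=r.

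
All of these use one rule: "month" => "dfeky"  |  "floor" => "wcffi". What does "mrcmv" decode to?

Compare letters: m→d is +17, o→f is +17, n→e is +17 — a constant shift. Every letter moves 17 places later in the alphabet, wrapping around z→a.
Undoing it on mrcmv: m−17=v, r−17=a, c−17=l, m−17=v, v−17=e.

valve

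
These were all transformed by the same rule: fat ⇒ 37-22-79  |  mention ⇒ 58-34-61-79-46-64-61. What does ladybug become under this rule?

55-22-31-94-25-82-40

Each letter becomes 3×(its alphabet position, a=1..z=26) + 19.
For ladybug: l=12→55, a=1→22, d=4→31, y=25→94, b=2→25, u=21→82, g=7→40.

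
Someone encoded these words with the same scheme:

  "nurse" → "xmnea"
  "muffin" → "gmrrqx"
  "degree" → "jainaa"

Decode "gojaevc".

This is an affine cipher: with a=0,…,z=25, each position x becomes (17x+10) mod 26.
Decoding gojaevc: g(6)→23·(6−10)≡12=m; o(14)→23·(14−10)≡14=o; j(9)→23·(9−10)≡3=d; a(0)→23·(0−10)≡4=e; e(4)→23·(4−10)≡18=s; v(21)→23·(21−10)≡19=t; c(2)→23·(2−10)≡24=y (all mod 26).

modesty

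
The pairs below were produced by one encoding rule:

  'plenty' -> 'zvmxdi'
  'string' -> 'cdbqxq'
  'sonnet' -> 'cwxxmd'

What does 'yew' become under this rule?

img

Two shifts are in play — +8 for a/e/i/o/u, +10 for every other letter.
On yew: y(cons)+10=i, e(vowel)+8=m, w(cons)+10=g.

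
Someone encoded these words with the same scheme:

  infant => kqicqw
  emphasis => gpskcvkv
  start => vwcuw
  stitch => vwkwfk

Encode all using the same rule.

The shift depends on letter class: consonant n→q is +3, but vowel i→k is +2. Vowels shift forward by 2 and consonants shift forward by 3.
On all: a(vowel)+2=c, l(cons)+3=o, l(cons)+3=o.

coo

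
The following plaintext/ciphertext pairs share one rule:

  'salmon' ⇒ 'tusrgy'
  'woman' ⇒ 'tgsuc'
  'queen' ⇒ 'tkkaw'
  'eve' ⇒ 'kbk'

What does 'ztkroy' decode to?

silent

The output letters match the input read backwards, each shifted +6: salmon reversed is nomlas. Two steps: reverse the string, then apply a Caesar shift of +6.
Reversing it on ztkroy: shift back: z−6=t, t−6=n, k−6=e, r−6=l, o−6=i, y−6=s → tnelis; then reverse → silent.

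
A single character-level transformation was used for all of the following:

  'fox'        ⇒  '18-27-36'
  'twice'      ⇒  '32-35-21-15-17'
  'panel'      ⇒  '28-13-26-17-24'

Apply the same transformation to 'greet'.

19-30-17-17-32

f is letter #6 and maps to 18: an offset of 12. Letters become their 1-based position plus 12 (so a→13, b→14, …).
For greet: g=7→19, r=18→30, e=5→17, e=5→17, t=20→32.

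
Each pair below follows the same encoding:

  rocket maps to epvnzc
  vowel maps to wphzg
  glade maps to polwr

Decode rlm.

bag

The output letters match the input read backwards, each shifted +11: rocket reversed is tekcor. Read the word backwards and shift each letter +11.
Reversing it on rlm: shift back: r−11=g, l−11=a, m−11=b → gab; then reverse → bag.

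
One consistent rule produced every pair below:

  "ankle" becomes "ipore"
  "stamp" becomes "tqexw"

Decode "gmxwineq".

The output letters match the input read backwards, each shifted +4: ankle reversed is elkna. Two steps: reverse the string, then apply a Caesar shift of +4.
Decoding gmxwineq: shift back: g−4=c, m−4=i, x−4=t, w−4=s, i−4=e, n−4=j, e−4=a, q−4=m → citsejam; then reverse → majestic.

majestic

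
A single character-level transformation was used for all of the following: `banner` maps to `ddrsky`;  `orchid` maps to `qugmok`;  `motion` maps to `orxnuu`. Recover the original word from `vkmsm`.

In banner: b→d is +2, a→d is +3, n→r is +4, n→s is +5 — the shift increases by 1 each position. Each letter shifts forward by (position + 2), i.e. 2, 3, 4, … — the shift grows by one for each successive letter.
Reversing it on vkmsm: v−2=t, k−3=h, m−4=i, s−5=n, m−6=g.

thing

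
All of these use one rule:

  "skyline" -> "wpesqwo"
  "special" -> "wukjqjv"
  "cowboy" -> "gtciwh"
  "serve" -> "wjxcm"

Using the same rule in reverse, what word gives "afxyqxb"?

warrior

Letter i (0-indexed) is shifted by i+4, so successive shifts are 4, 5, 6, ….
Reversing it on afxyqxb: a−4=w, f−5=a, x−6=r, y−7=r, q−8=i, x−9=o, b−10=r.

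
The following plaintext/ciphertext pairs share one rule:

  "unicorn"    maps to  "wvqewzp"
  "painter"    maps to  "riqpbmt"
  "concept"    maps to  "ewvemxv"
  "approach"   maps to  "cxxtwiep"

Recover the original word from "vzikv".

train

Shifts by position in unicorn: pos 0: u→w (+2), pos 1: n→v (+8), pos 2: i→q (+8), pos 3: c→e (+2), pos 4: o→w (+8), pos 5: r→z (+8) — repeating every 3. A repeating key of period 3 is used — shifts +2, +8, +8 over and over.
Reversing it on vzikv: v−2=t, z−8=r, i−8=a, k−2=i, v−8=n.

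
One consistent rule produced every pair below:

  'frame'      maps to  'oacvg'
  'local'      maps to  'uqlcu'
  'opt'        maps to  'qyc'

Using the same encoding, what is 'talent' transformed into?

The shift depends on letter class: consonant f→o is +9, but vowel a→c is +2. Two shifts are in play — +2 for a/e/i/o/u, +9 for every other letter.
For talent: t(cons)+9=c, a(vowel)+2=c, l(cons)+9=u, e(vowel)+2=g, n(cons)+9=w, t(cons)+9=c.

ccugwc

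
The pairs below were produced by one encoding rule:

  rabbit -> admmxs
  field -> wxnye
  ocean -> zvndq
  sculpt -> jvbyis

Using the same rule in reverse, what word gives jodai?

sharp

r(17)→a(0) and a(0)→d(3) fit y≡9x+3 (mod 26); the inverse of 9 mod 26 is 3. Each letter's alphabet position (a=0..z=25) is mapped through 9·x+3 mod 26 — an affine cipher.
Decoding jodai: j(9)→3·(9−3)≡18=s; o(14)→3·(14−3)≡7=h; d(3)→3·(3−3)≡0=a; a(0)→3·(0−3)≡17=r; i(8)→3·(8−3)≡15=p (all mod 26).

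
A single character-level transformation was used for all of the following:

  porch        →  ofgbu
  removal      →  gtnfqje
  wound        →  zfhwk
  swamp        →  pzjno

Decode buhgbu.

church

p(15)→o(14) and o(14)→f(5) fit y≡9x+9 (mod 26); the inverse of 9 mod 26 is 3. Each letter's alphabet position (a=0..z=25) is mapped through 9·x+9 mod 26 — an affine cipher.
Undoing it on buhgbu: b(1)→3·(1−9)≡2=c; u(20)→3·(20−9)≡7=h; h(7)→3·(7−9)≡20=u; g(6)→3·(6−9)≡17=r; b(1)→3·(1−9)≡2=c; u(20)→3·(20−9)≡7=h (all mod 26).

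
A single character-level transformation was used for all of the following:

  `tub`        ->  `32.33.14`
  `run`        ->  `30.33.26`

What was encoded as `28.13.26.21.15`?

t is letter #20 and maps to 32: an offset of 12. Letters become their 1-based position plus 12 (so a→13, b→14, …).
Undoing it on 28.13.26.21.15: 28→(28−12)÷1=16=p, 13→(13−12)÷1=1=a, 26→(26−12)÷1=14=n, 21→(21−12)÷1=9=i, 15→(15−12)÷1=3=c.

panic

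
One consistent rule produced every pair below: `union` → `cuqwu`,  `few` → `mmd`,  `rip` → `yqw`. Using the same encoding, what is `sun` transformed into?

zcu

The shift depends on letter class: consonant n→u is +7, but vowel u→c is +8. Vowels shift forward by 8 and consonants shift forward by 7.
On sun: s(cons)+7=z, u(vowel)+8=c, n(cons)+7=u.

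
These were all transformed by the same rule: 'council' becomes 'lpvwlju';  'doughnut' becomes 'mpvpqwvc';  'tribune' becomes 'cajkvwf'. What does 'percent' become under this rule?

yfalfwc

The rule splits by letter class: vowels +1, consonants +9.
On percent: p(cons)+9=y, e(vowel)+1=f, r(cons)+9=a, c(cons)+9=l, e(vowel)+1=f, n(cons)+9=w, t(cons)+9=c.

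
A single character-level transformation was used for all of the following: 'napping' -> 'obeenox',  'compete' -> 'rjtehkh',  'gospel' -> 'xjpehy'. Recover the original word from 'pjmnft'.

Treating letters as 0–25, the rule is x ↦ 21x + 1 (mod 26).
Reversing it on pjmnft: p(15)→5·(15−1)≡18=s; j(9)→5·(9−1)≡14=o; m(12)→5·(12−1)≡3=d; n(13)→5·(13−1)≡8=i; f(5)→5·(5−1)≡20=u; t(19)→5·(19−1)≡12=m (all mod 26).

sodium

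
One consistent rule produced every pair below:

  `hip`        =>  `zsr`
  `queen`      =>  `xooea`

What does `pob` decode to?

ref

The output letters match the input read backwards, each shifted +10: hip reversed is pih. Read the word backwards and shift each letter +10.
Undoing it on pob: shift back: p−10=f, o−10=e, b−10=r → fer; then reverse → ref.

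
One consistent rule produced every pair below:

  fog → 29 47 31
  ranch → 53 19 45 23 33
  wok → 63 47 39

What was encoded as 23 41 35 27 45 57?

f(#6)→29 and o(#15)→47: differences scale by 2, so n = 2·pos + 17. The formula is n = 2×(alphabet index, a=1) + 17.
Reversing it on 23 41 35 27 45 57: 23→(23−17)÷2=3=c, 41→(41−17)÷2=12=l, 35→(35−17)÷2=9=i, 27→(27−17)÷2=5=e, 45→(45−17)÷2=14=n, 57→(57−17)÷2=20=t.

client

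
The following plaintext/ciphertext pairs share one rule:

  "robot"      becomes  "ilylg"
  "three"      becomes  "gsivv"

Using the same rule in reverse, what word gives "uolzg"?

Each letter is replaced by its mirror in the alphabet: a↔z, b↔y, c↔x, and so on (the Atbash cipher).
Decoding uolzg: u↔f, o↔l, l↔o, z↔a, g↔t.

float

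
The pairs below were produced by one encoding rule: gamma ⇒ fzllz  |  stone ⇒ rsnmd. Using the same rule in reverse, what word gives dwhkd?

Each letter is shifted forward by 25 in the alphabet (a Caesar shift of +25).
Undoing it on dwhkd: d−25=e, w−25=x, h−25=i, k−25=l, d−25=e.

exile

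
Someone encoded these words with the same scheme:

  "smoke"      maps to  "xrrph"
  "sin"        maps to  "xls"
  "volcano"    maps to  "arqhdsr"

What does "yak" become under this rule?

The rule splits by letter class: vowels +3, consonants +5.
For yak: y(cons)+5=d, a(vowel)+3=d, k(cons)+5=p.

ddp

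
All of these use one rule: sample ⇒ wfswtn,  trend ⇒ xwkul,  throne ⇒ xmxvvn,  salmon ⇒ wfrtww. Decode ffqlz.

baker

In sample: s→w is +4, a→f is +5, m→s is +6, p→w is +7 — the shift increases by 1 each position. Letter i (0-indexed) is shifted by i+4, so successive shifts are 4, 5, 6, ….
Decoding ffqlz: f−4=b, f−5=a, q−6=k, l−7=e, z−8=r.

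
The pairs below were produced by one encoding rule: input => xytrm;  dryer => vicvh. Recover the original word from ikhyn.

judge

The output letters match the input read backwards, each shifted +4: input reversed is tupni. Two steps: reverse the string, then apply a Caesar shift of +4.
Decoding ikhyn: shift back: i−4=e, k−4=g, h−4=d, y−4=u, n−4=j → egduj; then reverse → judge.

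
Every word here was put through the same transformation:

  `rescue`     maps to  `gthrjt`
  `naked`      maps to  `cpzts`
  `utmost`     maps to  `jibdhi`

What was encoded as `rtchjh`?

Compare letters: r→g is +15, e→t is +15, s→h is +15 — a constant shift. Each letter is shifted forward by 15 in the alphabet (a Caesar shift of +15).
Undoing it on rtchjh: r−15=c, t−15=e, c−15=n, h−15=s, j−15=u, h−15=s.

census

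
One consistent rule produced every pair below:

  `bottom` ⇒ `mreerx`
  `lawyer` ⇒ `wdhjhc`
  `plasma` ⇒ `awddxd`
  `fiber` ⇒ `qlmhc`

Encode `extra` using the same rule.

hiecd

The shift depends on letter class: consonant b→m is +11, but vowel o→r is +3. The rule splits by letter class: vowels +3, consonants +11.
For extra: e(vowel)+3=h, x(cons)+11=i, t(cons)+11=e, r(cons)+11=c, a(vowel)+3=d.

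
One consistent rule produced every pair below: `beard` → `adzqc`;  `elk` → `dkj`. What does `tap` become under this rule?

Compare letters: b→a is +25, e→d is +25, a→z is +25 — a constant shift. Every letter moves 25 places later in the alphabet, wrapping around z→a.
On tap: t+25=s, a+25=z, p+25=o.

szo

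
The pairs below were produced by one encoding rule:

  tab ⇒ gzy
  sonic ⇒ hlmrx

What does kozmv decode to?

plane

Each letter is replaced by its mirror in the alphabet: a↔z, b↔y, c↔x, and so on (the Atbash cipher).
Reversing it on kozmv: k↔p, o↔l, z↔a, m↔n, v↔e.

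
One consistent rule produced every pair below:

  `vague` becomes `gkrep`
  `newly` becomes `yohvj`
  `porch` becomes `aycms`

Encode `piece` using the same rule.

Shifts by position in vague: pos 0: v→g (+11), pos 1: a→k (+10), pos 2: g→r (+11), pos 3: u→e (+10) — repeating every 2. A repeating key of period 2 is used — shifts +11, +10 over and over.
On piece: p+11=a, i+10=s, e+11=p, c+10=m, e+11=p.

aspmp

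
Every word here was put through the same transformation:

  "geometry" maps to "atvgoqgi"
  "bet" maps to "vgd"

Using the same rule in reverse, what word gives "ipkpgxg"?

evening

The output letters match the input read backwards, each shifted +2: geometry reversed is yrtemoeg. The word is reversed, then every letter is shifted forward by 2.
Decoding ipkpgxg: shift back: i−2=g, p−2=n, k−2=i, p−2=n, g−2=e, x−2=v, g−2=e → gnineve; then reverse → evening.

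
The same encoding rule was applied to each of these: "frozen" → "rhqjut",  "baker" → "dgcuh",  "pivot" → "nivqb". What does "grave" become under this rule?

Each letter's alphabet position (a=0..z=25) is mapped through 23·x+6 mod 26 — an affine cipher.
On grave: g(6)→23·6+6≡14=o; r(17)→23·17+6≡7=h; a(0)→23·0+6≡6=g; v(21)→23·21+6≡21=v; e(4)→23·4+6≡20=u (all mod 26).

ohgvu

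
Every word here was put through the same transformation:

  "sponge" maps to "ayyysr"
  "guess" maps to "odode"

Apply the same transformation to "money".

In sponge: s→a is +8, p→y is +9, o→y is +10, n→y is +11 — the shift increases by 1 each position. The shift increases by 1 at each position, starting from +8: 8, 9, 10, ….
On money: m+8=u, o+9=x, n+10=x, e+11=p, y+12=k.

uxxpk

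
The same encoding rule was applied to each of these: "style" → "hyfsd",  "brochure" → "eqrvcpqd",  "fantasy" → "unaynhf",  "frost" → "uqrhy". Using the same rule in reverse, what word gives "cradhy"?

s(18)→h(7) and t(19)→y(24) fit y≡17x+13 (mod 26); the inverse of 17 mod 26 is 23. Each letter's alphabet position (a=0..z=25) is mapped through 17·x+13 mod 26 — an affine cipher.
Decoding cradhy: c(2)→23·(2−13)≡7=h; r(17)→23·(17−13)≡14=o; a(0)→23·(0−13)≡13=n; d(3)→23·(3−13)≡4=e; h(7)→23·(7−13)≡18=s; y(24)→23·(24−13)≡19=t (all mod 26).

honest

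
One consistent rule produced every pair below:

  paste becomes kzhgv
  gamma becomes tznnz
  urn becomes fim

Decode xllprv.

Each pair mirrors across the alphabet (p↔k, a↔z, s↔h): positions sum to 25. This is the alphabet-reversal cipher (Atbash): a becomes z, b becomes y, etc.
Reversing it on xllprv: x↔c, l↔o, l↔o, p↔k, r↔i, v↔e.

cookie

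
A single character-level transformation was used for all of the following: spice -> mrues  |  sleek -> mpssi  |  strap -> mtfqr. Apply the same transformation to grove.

s(18)→m(12) and p(15)→r(17) fit y≡7x+16 (mod 26); the inverse of 7 mod 26 is 15. This is an affine cipher: with a=0,…,z=25, each position x becomes (7x+16) mod 26.
Applying it to grove: g(6)→7·6+16≡6=g; r(17)→7·17+16≡5=f; o(14)→7·14+16≡10=k; v(21)→7·21+16≡7=h; e(4)→7·4+16≡18=s (all mod 26).

gfkhs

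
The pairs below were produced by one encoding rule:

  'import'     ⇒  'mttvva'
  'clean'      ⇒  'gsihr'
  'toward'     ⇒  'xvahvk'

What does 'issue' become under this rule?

mzwbi

The shifts repeat in a cycle of length 2: positions 0,1,… shift by +4, +7, then the pattern repeats.
On issue: i+4=m, s+7=z, s+4=w, u+7=b, e+4=i.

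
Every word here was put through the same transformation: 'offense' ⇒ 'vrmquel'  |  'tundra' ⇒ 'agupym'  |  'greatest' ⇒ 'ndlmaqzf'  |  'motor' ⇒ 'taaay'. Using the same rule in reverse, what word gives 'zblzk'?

spend

Shifts by position in offense: pos 0: o→v (+7), pos 1: f→r (+12), pos 2: f→m (+7), pos 3: e→q (+12) — repeating every 2. A repeating key of period 2 is used — shifts +7, +12 over and over.
Decoding zblzk: z−7=s, b−12=p, l−7=e, z−12=n, k−7=d.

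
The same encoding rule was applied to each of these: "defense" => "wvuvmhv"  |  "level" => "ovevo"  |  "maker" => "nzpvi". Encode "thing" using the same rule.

gsrmt

Letters are reflected about the middle of the alphabet (position → 25−position): Atbash.
For thing: t↔g, h↔s, i↔r, n↔m, g↔t.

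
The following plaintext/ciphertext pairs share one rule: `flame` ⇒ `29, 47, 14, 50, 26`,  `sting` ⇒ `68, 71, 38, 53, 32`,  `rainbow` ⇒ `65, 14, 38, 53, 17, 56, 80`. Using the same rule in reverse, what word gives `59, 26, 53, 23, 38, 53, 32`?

pending

The formula is n = 3×(alphabet index, a=1) + 11.
Undoing it on 59, 26, 53, 23, 38, 53, 32: 59→(59−11)÷3=16=p, 26→(26−11)÷3=5=e, 53→(53−11)÷3=14=n, 23→(23−11)÷3=4=d, 38→(38−11)÷3=9=i, 53→(53−11)÷3=14=n, 32→(32−11)÷3=7=g.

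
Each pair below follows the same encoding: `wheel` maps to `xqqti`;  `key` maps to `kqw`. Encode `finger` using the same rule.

dqszur

The output letters match the input read backwards, each shifted +12: wheel reversed is leehw. Two steps: reverse the string, then apply a Caesar shift of +12.
On finger: reverse → regnif; then shift: r+12=d, e+12=q, g+12=s, n+12=z, i+12=u, f+12=r.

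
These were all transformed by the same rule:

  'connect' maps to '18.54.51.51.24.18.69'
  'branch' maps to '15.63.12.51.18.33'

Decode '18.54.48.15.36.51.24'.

c(#3)→18 and o(#15)→54: differences scale by 3, so n = 3·pos + 9. Each letter becomes 3×(its alphabet position, a=1..z=26) + 9.
Undoing it on 18.54.48.15.36.51.24: 18→(18−9)÷3=3=c, 54→(54−9)÷3=15=o, 48→(48−9)÷3=13=m, 15→(15−9)÷3=2=b, 36→(36−9)÷3=9=i, 51→(51−9)÷3=14=n, 24→(24−9)÷3=5=e.

combine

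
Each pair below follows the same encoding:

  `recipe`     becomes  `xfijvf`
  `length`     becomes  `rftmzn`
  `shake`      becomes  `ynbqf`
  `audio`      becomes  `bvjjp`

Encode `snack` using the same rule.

ytbiq

The shift depends on letter class: consonant r→x is +6, but vowel e→f is +1. The rule splits by letter class: vowels +1, consonants +6.
Applying it to snack: s(cons)+6=y, n(cons)+6=t, a(vowel)+1=b, c(cons)+6=i, k(cons)+6=q.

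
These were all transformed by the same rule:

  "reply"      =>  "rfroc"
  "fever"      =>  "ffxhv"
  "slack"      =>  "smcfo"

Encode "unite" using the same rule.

Letter i (0-indexed) is shifted by i+0, so successive shifts are 0, 1, 2, ….
For unite: u+0=u, n+1=o, i+2=k, t+3=w, e+4=i.

uokwi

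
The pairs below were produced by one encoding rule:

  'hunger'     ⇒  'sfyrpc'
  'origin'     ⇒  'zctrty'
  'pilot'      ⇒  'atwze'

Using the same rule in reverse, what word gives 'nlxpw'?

camel

Each letter is shifted forward by 11 in the alphabet (a Caesar shift of +11).
Reversing it on nlxpw: n−11=c, l−11=a, x−11=m, p−11=e, w−11=l.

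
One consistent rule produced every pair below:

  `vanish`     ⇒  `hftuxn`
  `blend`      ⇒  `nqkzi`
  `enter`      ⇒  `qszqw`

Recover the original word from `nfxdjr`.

A repeating key of period 3 is used — shifts +12, +5, +6 over and over.
Undoing it on nfxdjr: n−12=b, f−5=a, x−6=r, d−12=r, j−5=e, r−6=l.

barrel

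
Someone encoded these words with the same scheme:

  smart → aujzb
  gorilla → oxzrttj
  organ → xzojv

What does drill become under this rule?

The shift depends on letter class: consonant s→a is +8, but vowel a→j is +9. The rule splits by letter class: vowels +9, consonants +8.
On drill: d(cons)+8=l, r(cons)+8=z, i(vowel)+9=r, l(cons)+8=t, l(cons)+8=t.

lzrtt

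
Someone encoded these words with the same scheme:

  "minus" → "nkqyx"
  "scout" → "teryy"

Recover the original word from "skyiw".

river

Each letter shifts forward by (position + 1), i.e. 1, 2, 3, … — the shift grows by one for each successive letter.
Undoing it on skyiw: s−1=r, k−2=i, y−3=v, i−4=e, w−5=r.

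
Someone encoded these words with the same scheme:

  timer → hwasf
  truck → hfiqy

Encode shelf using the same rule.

It's a constant shift of +14 (ROT14).
Applying it to shelf: s+14=g, h+14=v, e+14=s, l+14=z, f+14=t.

gvszt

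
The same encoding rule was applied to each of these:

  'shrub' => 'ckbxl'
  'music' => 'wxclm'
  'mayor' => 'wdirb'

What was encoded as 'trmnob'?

jockey

Shifts by position in shrub: pos 0: s→c (+10), pos 1: h→k (+3), pos 2: r→b (+10), pos 3: u→x (+3) — repeating every 2. The shifts repeat in a cycle of length 2: positions 0,1,… shift by +10, +3, then the pattern repeats.
Undoing it on trmnob: t−10=j, r−3=o, m−10=c, n−3=k, o−10=e, b−3=y.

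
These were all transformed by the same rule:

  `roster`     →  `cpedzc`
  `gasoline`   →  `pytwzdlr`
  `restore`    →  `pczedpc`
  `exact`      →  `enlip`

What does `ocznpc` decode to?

The output letters match the input read backwards, each shifted +11: roster reversed is retsor. The word is reversed, then every letter is shifted forward by 11.
Decoding ocznpc: shift back: o−11=d, c−11=r, z−11=o, n−11=c, p−11=e, c−11=r → drocer; then reverse → record.

record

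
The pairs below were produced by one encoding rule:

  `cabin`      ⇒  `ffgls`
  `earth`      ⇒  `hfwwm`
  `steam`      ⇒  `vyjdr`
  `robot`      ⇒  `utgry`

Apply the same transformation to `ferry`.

ijwud

Shifts by position in cabin: pos 0: c→f (+3), pos 1: a→f (+5), pos 2: b→g (+5), pos 3: i→l (+3), pos 4: n→s (+5) — repeating every 3. It's a Vigenère-style cipher with numeric key [3,5,5]: position i shifts by key[i mod 3].
For ferry: f+3=i, e+5=j, r+5=w, r+3=u, y+5=d.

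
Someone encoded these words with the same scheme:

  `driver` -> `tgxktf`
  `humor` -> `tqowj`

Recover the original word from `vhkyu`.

swift

The output letters match the input read backwards, each shifted +2: driver reversed is revird. Two steps: reverse the string, then apply a Caesar shift of +2.
Undoing it on vhkyu: shift back: v−2=t, h−2=f, k−2=i, y−2=w, u−2=s → tfiws; then reverse → swift.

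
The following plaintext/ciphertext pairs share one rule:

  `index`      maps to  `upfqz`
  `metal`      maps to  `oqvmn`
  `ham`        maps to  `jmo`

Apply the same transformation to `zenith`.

bqpuvj

Vowels shift forward by 12 and consonants shift forward by 2.
For zenith: z(cons)+2=b, e(vowel)+12=q, n(cons)+2=p, i(vowel)+12=u, t(cons)+2=v, h(cons)+2=j.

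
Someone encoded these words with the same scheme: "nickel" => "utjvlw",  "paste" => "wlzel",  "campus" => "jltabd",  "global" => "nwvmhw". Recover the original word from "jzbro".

cough

The shifts repeat in a cycle of length 2: positions 0,1,… shift by +7, +11, then the pattern repeats.
Decoding jzbro: j−7=c, z−11=o, b−7=u, r−11=g, o−7=h.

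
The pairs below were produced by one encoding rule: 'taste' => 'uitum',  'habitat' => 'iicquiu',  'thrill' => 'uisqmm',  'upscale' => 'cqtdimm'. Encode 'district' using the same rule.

eqtusqdu

The shift depends on letter class: consonant t→u is +1, but vowel a→i is +8. The rule splits by letter class: vowels +8, consonants +1.
Applying it to district: d(cons)+1=e, i(vowel)+8=q, s(cons)+1=t, t(cons)+1=u, r(cons)+1=s, i(vowel)+8=q, c(cons)+1=d, t(cons)+1=u.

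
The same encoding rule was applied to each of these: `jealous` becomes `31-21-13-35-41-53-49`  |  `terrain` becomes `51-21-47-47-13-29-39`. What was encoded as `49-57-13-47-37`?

j(#10)→31 and e(#5)→21: differences scale by 2, so n = 2·pos + 11. Each letter becomes 2×(its alphabet position, a=1..z=26) + 11.
Undoing it on 49-57-13-47-37: 49→(49−11)÷2=19=s, 57→(57−11)÷2=23=w, 13→(13−11)÷2=1=a, 47→(47−11)÷2=18=r, 37→(37−11)÷2=13=m.

swarm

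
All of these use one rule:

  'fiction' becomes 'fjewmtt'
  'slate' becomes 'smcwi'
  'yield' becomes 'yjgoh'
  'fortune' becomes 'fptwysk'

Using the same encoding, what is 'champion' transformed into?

cicptnuu

Letter i (0-indexed) is shifted by i+0, so successive shifts are 0, 1, 2, ….
For champion: c+0=c, h+1=i, a+2=c, m+3=p, p+4=t, i+5=n, o+6=u, n+7=u.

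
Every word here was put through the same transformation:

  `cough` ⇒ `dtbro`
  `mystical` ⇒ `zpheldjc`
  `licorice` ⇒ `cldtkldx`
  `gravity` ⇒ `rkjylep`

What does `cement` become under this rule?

dxzxwe

c(2)→d(3) and o(14)→t(19) fit y≡23x+9 (mod 26); the inverse of 23 mod 26 is 17. Treating letters as 0–25, the rule is x ↦ 23x + 9 (mod 26).
Applying it to cement: c(2)→23·2+9≡3=d; e(4)→23·4+9≡23=x; m(12)→23·12+9≡25=z; e(4)→23·4+9≡23=x; n(13)→23·13+9≡22=w; t(19)→23·19+9≡4=e (all mod 26).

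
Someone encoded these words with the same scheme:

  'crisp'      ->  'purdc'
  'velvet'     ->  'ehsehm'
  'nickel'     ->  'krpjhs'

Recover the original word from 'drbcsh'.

c(2)→p(15) and r(17)→u(20) fit y≡9x+23 (mod 26); the inverse of 9 mod 26 is 3. Each letter's alphabet position (a=0..z=25) is mapped through 9·x+23 mod 26 — an affine cipher.
Decoding drbcsh: d(3)→3·(3−23)≡18=s; r(17)→3·(17−23)≡8=i; b(1)→3·(1−23)≡12=m; c(2)→3·(2−23)≡15=p; s(18)→3·(18−23)≡11=l; h(7)→3·(7−23)≡4=e (all mod 26).

simple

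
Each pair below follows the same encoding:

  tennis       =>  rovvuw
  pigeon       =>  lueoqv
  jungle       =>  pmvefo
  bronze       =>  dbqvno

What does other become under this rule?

qrzob

t(19)→r(17) and e(4)→o(14) fit y≡21x+8 (mod 26); the inverse of 21 mod 26 is 5. Each letter's alphabet position (a=0..z=25) is mapped through 21·x+8 mod 26 — an affine cipher.
For other: o(14)→21·14+8≡16=q; t(19)→21·19+8≡17=r; h(7)→21·7+8≡25=z; e(4)→21·4+8≡14=o; r(17)→21·17+8≡1=b (all mod 26).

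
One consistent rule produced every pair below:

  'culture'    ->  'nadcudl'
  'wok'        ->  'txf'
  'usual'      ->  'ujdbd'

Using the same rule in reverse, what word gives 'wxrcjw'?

The output letters match the input read backwards, each shifted +9: culture reversed is erutluc. Read the word backwards and shift each letter +9.
Decoding wxrcjw: shift back: w−9=n, x−9=o, r−9=i, c−9=t, j−9=a, w−9=n → noitan; then reverse → nation.

nation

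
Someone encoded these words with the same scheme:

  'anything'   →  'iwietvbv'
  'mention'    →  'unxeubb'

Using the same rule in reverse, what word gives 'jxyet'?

booth

The shift increases by 1 at each position, starting from +8: 8, 9, 10, ….
Decoding jxyet: j−8=b, x−9=o, y−10=o, e−11=t, t−12=h.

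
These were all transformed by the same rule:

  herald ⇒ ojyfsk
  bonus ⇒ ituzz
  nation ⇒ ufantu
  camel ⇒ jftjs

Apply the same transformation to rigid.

The shift depends on letter class: consonant h→o is +7, but vowel e→j is +5. Vowels shift forward by 5 and consonants shift forward by 7.
On rigid: r(cons)+7=y, i(vowel)+5=n, g(cons)+7=n, i(vowel)+5=n, d(cons)+7=k.

ynnnk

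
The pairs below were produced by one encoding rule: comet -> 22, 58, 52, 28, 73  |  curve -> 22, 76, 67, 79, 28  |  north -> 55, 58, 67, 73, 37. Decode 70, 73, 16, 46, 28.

stake

c(#3)→22 and o(#15)→58: differences scale by 3, so n = 3·pos + 13. The formula is n = 3×(alphabet index, a=1) + 13.
Undoing it on 70, 73, 16, 46, 28: 70→(70−13)÷3=19=s, 73→(73−13)÷3=20=t, 16→(16−13)÷3=1=a, 46→(46−13)÷3=11=k, 28→(28−13)÷3=5=e.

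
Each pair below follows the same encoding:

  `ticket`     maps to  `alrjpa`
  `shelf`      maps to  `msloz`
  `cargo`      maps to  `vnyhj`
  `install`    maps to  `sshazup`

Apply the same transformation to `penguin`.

Two steps: reverse the string, then apply a Caesar shift of +7.
On penguin: reverse → niugnep; then shift: n+7=u, i+7=p, u+7=b, g+7=n, n+7=u, e+7=l, p+7=w.

upbnulw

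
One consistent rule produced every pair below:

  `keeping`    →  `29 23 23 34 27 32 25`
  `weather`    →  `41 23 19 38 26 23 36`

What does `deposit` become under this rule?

22 23 34 33 37 27 38

k is letter #11 and maps to 29: an offset of 18. Each letter is replaced by its alphabet position (a=1..z=26) + 18.
On deposit: d=4→22, e=5→23, p=16→34, o=15→33, s=19→37, i=9→27, t=20→38.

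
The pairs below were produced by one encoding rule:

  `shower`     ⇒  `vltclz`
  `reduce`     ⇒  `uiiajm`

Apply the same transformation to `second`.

Each letter shifts forward by (position + 3), i.e. 3, 4, 5, … — the shift grows by one for each successive letter.
On second: s+3=v, e+4=i, c+5=h, o+6=u, n+7=u, d+8=l.

vihuul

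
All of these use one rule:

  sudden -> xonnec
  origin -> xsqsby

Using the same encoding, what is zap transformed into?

zkj

The output letters match the input read backwards, each shifted +10: sudden reversed is neddus. The word is reversed, then every letter is shifted forward by 10.
For zap: reverse → paz; then shift: p+10=z, a+10=k, z+10=j.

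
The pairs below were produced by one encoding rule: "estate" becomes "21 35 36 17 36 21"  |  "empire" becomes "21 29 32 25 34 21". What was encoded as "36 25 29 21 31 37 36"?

timeout

e is letter #5 and maps to 21: an offset of 16. Each letter is replaced by its alphabet position (a=1..z=26) + 16.
Reversing it on 36 25 29 21 31 37 36: 36→(36−16)÷1=20=t, 25→(25−16)÷1=9=i, 29→(29−16)÷1=13=m, 21→(21−16)÷1=5=e, 31→(31−16)÷1=15=o, 37→(37−16)÷1=21=u, 36→(36−16)÷1=20=t.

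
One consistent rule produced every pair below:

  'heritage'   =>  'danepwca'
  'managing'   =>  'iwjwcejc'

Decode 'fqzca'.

Compare letters: h→d is +22, e→a is +22, r→n is +22 — a constant shift. Every letter moves 22 places later in the alphabet, wrapping around z→a.
Undoing it on fqzca: f−22=j, q−22=u, z−22=d, c−22=g, a−22=e.

judge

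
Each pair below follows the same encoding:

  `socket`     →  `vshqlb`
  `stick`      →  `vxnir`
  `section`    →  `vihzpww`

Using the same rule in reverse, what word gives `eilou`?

Each letter shifts forward by (position + 3), i.e. 3, 4, 5, … — the shift grows by one for each successive letter.
Decoding eilou: e−3=b, i−4=e, l−5=g, o−6=i, u−7=n.

begin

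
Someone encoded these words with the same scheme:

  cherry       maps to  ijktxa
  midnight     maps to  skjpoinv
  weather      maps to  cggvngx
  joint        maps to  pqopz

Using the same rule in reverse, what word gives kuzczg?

estate

Shifts by position in cherry: pos 0: c→i (+6), pos 1: h→j (+2), pos 2: e→k (+6), pos 3: r→t (+2) — repeating every 2. It's a Vigenère-style cipher with numeric key [6,2]: position i shifts by key[i mod 2].
Decoding kuzczg: k−6=e, u−2=s, z−6=t, c−2=a, z−6=t, g−2=e.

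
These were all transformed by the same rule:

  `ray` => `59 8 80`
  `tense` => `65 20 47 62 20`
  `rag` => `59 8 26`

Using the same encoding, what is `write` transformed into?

r(#18)→59 and a(#1)→8: differences scale by 3, so n = 3·pos + 5. The formula is n = 3×(alphabet index, a=1) + 5.
Applying it to write: w=23→74, r=18→59, i=9→32, t=20→65, e=5→20.

74 59 32 65 20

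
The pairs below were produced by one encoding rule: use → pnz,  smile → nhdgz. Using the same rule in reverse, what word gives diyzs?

Compare letters: u→p is +21, s→n is +21, e→z is +21 — a constant shift. Each letter is shifted forward by 21 in the alphabet (a Caesar shift of +21).
Undoing it on diyzs: d−21=i, i−21=n, y−21=d, z−21=e, s−21=x.

index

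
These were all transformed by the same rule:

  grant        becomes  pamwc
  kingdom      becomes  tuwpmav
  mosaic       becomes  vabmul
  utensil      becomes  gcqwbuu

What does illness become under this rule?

The shift depends on letter class: consonant g→p is +9, but vowel a→m is +12. Two shifts are in play — +12 for a/e/i/o/u, +9 for every other letter.
On illness: i(vowel)+12=u, l(cons)+9=u, l(cons)+9=u, n(cons)+9=w, e(vowel)+12=q, s(cons)+9=b, s(cons)+9=b.

uuuwqbb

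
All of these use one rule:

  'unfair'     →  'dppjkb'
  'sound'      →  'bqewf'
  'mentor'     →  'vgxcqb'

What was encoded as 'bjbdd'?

Shifts by position in unfair: pos 0: u→d (+9), pos 1: n→p (+2), pos 2: f→p (+10), pos 3: a→j (+9), pos 4: i→k (+2), pos 5: r→b (+10) — repeating every 3. It's a Vigenère-style cipher with numeric key [9,2,10]: position i shifts by key[i mod 3].
Decoding bjbdd: b−9=s, j−2=h, b−10=r, d−9=u, d−2=b.

shrub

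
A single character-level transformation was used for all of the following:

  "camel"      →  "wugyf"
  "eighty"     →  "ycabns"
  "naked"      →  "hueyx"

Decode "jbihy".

phone

Compare letters: c→w is +20, a→u is +20, m→g is +20 — a constant shift. Each letter is shifted forward by 20 in the alphabet (a Caesar shift of +20).
Decoding jbihy: j−20=p, b−20=h, i−20=o, h−20=n, y−20=e.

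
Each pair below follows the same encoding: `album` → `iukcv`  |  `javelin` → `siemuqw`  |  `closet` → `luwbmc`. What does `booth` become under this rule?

kwwcq

The shift depends on letter class: consonant l→u is +9, but vowel a→i is +8. Two shifts are in play — +8 for a/e/i/o/u, +9 for every other letter.
For booth: b(cons)+9=k, o(vowel)+8=w, o(vowel)+8=w, t(cons)+9=c, h(cons)+9=q.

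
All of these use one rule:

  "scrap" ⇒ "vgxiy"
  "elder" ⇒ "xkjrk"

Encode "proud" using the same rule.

The output letters match the input read backwards, each shifted +6: scrap reversed is parcs. Read the word backwards and shift each letter +6.
Applying it to proud: reverse → duorp; then shift: d+6=j, u+6=a, o+6=u, r+6=x, p+6=v.

jauxv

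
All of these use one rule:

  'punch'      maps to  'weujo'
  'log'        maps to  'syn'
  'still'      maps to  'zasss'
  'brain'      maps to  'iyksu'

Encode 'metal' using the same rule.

toaks

Vowels shift forward by 10 and consonants shift forward by 7.
For metal: m(cons)+7=t, e(vowel)+10=o, t(cons)+7=a, a(vowel)+10=k, l(cons)+7=s.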